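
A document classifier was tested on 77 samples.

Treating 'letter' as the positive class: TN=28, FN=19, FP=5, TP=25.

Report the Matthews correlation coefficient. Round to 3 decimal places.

0.423

MCC = (TP·TN − FP·FN) / √((TP+FP)(TP+FN)(TN+FP)(TN+FN))
Numerator = 25·28 − 5·19 = 605
Denominator = √(30·44·33·47) = √2047320 = 1430.8459
MCC = 605 / 1430.8459 = 0.423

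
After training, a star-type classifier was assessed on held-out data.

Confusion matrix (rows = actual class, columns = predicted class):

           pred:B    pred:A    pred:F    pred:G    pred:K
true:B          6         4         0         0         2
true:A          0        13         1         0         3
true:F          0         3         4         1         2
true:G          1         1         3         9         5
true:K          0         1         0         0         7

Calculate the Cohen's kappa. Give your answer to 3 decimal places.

0.487

Observed agreement pₒ = trace/N = 39/66 = 0.5909
Expected agreement pₑ = Σ (rowᵢ·colᵢ)/N² = (12·7 + 17·22 + 10·8 + 19·10 + 8·19)/66² = 0.2020
κ = (pₒ − pₑ)/(1 − pₑ) = (0.5909 − 0.2020)/(1 − 0.2020) = 0.487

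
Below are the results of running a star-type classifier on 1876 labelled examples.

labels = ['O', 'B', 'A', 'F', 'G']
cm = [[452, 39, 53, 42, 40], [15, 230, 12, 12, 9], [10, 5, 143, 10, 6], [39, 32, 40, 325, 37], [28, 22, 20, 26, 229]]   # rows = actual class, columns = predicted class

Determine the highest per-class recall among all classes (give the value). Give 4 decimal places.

Per-class recall (TP/(TP+FN)):
  O: TP=452, FN=39+53+42+40=174 → 452/626 = 0.72204
  B: TP=230, FN=15+12+12+9=48 → 230/278 = 0.82734
  A: TP=143, FN=10+5+10+6=31 → 143/174 = 0.82184
  F: TP=325, FN=39+32+40+37=148 → 325/473 = 0.68710
  G: TP=229, FN=28+22+20+26=96 → 229/325 = 0.70462
Highest is class 'B' with recall = 0.8273.

0.8273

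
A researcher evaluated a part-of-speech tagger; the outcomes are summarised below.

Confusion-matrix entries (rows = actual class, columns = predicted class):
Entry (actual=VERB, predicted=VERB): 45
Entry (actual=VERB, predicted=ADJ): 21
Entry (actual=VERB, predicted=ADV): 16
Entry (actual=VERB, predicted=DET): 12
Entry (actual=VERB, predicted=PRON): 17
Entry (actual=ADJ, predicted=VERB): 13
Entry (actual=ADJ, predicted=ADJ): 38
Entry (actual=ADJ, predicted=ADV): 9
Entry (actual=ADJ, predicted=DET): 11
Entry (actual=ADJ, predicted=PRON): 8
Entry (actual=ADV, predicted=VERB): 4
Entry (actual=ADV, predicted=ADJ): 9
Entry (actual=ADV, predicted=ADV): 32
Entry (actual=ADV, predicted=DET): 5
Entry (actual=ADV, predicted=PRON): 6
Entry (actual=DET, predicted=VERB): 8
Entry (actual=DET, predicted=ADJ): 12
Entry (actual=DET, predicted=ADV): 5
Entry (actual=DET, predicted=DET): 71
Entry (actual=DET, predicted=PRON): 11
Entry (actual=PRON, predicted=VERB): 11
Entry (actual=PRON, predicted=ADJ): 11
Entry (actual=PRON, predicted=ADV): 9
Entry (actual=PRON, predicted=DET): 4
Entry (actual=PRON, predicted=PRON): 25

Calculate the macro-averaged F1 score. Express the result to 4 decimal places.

Per-class F1 score (2·TP/(2·TP+FP+FN)):
  VERB: TP=45, FP=13+4+8+11=36, FN=21+16+12+17=66 → 90/192 = 0.46875
  ADJ: TP=38, FP=21+9+12+11=53, FN=13+9+11+8=41 → 76/170 = 0.44706
  ADV: TP=32, FP=16+9+5+9=39, FN=4+9+5+6=24 → 64/127 = 0.50394
  DET: TP=71, FP=12+11+5+4=32, FN=8+12+5+11=36 → 142/210 = 0.67619
  PRON: TP=25, FP=17+8+6+11=42, FN=11+11+9+4=35 → 50/127 = 0.39370
Macro-F1 score = mean = (0.46875 + 0.44706 + 0.50394 + 0.67619 + 0.39370) / 5 = 0.4979

0.4979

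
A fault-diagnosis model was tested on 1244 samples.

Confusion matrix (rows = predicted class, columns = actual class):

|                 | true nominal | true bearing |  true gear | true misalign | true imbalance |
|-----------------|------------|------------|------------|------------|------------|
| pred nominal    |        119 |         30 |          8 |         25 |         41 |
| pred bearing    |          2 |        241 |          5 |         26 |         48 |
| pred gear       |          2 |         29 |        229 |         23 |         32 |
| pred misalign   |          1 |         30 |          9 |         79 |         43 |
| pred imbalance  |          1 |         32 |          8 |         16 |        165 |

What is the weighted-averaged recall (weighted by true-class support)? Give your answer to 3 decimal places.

Per-class recall (TP/(TP+FN)):
  nominal: TP=119, FN=2+2+1+1=6 → 119/125 = 0.9520
  bearing: TP=241, FN=30+29+30+32=121 → 241/362 = 0.6657
  gear: TP=229, FN=8+5+9+8=30 → 229/259 = 0.8842
  misalign: TP=79, FN=25+26+23+16=90 → 79/169 = 0.4675
  imbalance: TP=165, FN=41+48+32+43=164 → 165/329 = 0.5015
Weighted-recall = Σ (supportᵢ/N)·recallᵢ with N=1244: (125/1244)·0.9520 + (362/1244)·0.6657 + (259/1244)·0.8842 + (169/1244)·0.4675 + (329/1244)·0.5015 = 0.670

0.670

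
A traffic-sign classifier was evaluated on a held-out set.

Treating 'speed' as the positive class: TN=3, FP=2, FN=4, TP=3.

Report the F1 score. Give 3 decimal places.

Precision = TP/(TP+FP) = 3/5 = 0.6000
Recall = TP/(TP+FN) = 3/7 = 0.4286
F1 = 2·TP/(2·TP+FP+FN) = 6/12 = 0.500

0.500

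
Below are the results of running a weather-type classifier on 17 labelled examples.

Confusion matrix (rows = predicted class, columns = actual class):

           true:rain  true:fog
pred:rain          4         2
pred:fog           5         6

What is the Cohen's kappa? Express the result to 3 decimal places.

0.190

Observed agreement pₒ = trace/N = 10/17 = 0.5882
Expected agreement pₑ = Σ (rowᵢ·colᵢ)/N² = (9·6 + 8·11)/17² = 0.4913
κ = (pₒ − pₑ)/(1 − pₑ) = (0.5882 − 0.4913)/(1 − 0.4913) = 0.190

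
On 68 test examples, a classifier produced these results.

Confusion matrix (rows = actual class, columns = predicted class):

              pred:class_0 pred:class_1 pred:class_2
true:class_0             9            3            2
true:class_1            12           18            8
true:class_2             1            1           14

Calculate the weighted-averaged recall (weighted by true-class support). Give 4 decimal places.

Per-class recall (TP/(TP+FN)):
  class_0: TP=9, FN=3+2=5 → 9/14 = 0.64286
  class_1: TP=18, FN=12+8=20 → 18/38 = 0.47368
  class_2: TP=14, FN=1+1=2 → 14/16 = 0.87500
Weighted-recall = Σ (supportᵢ/N)·recallᵢ with N=68: (14/68)·0.64286 + (38/68)·0.47368 + (16/68)·0.87500 = 0.6029

0.6029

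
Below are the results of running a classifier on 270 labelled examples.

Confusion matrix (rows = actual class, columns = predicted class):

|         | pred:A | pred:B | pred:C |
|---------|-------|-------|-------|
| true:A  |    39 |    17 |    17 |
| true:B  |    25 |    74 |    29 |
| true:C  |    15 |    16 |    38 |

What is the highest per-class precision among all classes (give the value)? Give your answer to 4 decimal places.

Per-class precision (TP/(TP+FP)):
  A: TP=39, FP=25+15=40 → 39/79 = 0.49367
  B: TP=74, FP=17+16=33 → 74/107 = 0.69159
  C: TP=38, FP=17+29=46 → 38/84 = 0.45238
Highest is class 'B' with precision = 0.6916.

0.6916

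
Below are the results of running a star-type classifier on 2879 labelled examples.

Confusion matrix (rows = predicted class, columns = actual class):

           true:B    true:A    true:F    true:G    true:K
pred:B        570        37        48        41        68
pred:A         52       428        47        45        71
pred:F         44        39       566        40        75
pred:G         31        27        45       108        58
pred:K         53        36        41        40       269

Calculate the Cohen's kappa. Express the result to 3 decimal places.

Observed agreement pₒ = trace/N = 1941/2879 = 0.6742
Expected agreement pₑ = Σ (rowᵢ·colᵢ)/N² = (750·764 + 567·643 + 747·764 + 274·269 + 541·439)/2879² = 0.2195
κ = (pₒ − pₑ)/(1 − pₑ) = (0.6742 − 0.2195)/(1 − 0.2195) = 0.583

0.583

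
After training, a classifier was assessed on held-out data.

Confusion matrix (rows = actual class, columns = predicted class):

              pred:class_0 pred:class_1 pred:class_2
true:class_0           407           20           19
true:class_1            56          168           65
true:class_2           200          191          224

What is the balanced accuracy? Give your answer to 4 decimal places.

Balanced accuracy = mean of per-class recall.
  class_0: recall = 407/446 = 0.91256
  class_1: recall = 168/289 = 0.58131
  class_2: recall = 224/615 = 0.36423
Mean = (0.91256 + 0.58131 + 0.36423) / 3 = 0.6194

0.6194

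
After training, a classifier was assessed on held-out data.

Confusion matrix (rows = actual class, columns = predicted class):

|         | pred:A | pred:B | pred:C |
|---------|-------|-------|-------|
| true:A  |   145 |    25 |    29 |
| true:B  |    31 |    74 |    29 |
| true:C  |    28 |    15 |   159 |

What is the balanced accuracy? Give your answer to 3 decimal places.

0.689

Balanced accuracy = mean of per-class recall.
  A: recall = 145/199 = 0.7286
  B: recall = 74/134 = 0.5522
  C: recall = 159/202 = 0.7871
Mean = (0.7286 + 0.5522 + 0.7871) / 3 = 0.689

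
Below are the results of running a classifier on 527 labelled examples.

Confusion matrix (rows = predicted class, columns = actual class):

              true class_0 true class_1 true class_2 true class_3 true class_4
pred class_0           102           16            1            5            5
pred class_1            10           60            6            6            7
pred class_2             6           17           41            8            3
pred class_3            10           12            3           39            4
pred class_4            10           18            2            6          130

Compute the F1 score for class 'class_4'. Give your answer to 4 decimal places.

0.8254

Take TP from the diagonal, FP from the rest of the 'class_4' prediction marginal, FN from the rest of the 'class_4' actual marginal.
F1 score = 2·TP/(2·TP+FP+FN).
class_4: TP=130, FP=10+18+2+6=36, FN=5+7+3+4=19 → 260/315 = 0.82540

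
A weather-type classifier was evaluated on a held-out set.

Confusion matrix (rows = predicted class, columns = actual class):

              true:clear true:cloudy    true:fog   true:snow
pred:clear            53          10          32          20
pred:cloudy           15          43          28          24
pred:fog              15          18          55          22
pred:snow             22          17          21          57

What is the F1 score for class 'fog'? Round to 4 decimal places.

Take TP from the diagonal, FP from the rest of the 'fog' prediction marginal, FN from the rest of the 'fog' actual marginal.
F1 score = 2·TP/(2·TP+FP+FN).
fog: TP=55, FP=15+18+22=55, FN=32+28+21=81 → 110/246 = 0.44715

0.4472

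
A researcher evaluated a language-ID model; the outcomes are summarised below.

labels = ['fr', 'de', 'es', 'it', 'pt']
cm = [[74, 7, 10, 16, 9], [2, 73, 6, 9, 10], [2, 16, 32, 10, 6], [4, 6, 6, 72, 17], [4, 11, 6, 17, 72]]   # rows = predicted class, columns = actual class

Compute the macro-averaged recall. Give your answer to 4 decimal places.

Per-class recall (TP/(TP+FN)):
  fr: TP=74, FN=2+2+4+4=12 → 74/86 = 0.86047
  de: TP=73, FN=7+16+6+11=40 → 73/113 = 0.64602
  es: TP=32, FN=10+6+6+6=28 → 32/60 = 0.53333
  it: TP=72, FN=16+9+10+17=52 → 72/124 = 0.58065
  pt: TP=72, FN=9+10+6+17=42 → 72/114 = 0.63158
Macro-recall = mean = (0.86047 + 0.64602 + 0.53333 + 0.58065 + 0.63158) / 5 = 0.6504

0.6504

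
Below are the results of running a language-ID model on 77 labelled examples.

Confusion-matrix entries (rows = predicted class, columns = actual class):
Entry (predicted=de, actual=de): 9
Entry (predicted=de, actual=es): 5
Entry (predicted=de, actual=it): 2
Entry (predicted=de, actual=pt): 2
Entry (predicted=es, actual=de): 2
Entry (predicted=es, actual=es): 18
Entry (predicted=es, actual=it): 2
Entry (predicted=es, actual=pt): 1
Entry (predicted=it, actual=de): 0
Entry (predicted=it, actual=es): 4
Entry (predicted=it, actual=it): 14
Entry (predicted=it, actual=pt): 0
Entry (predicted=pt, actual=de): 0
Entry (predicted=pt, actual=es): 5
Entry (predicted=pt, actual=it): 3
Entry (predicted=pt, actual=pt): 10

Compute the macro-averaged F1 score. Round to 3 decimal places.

0.660

Per-class F1 score (2·TP/(2·TP+FP+FN)):
  de: TP=9, FP=5+2+2=9, FN=2+0+0=2 → 18/29 = 0.6207
  es: TP=18, FP=2+2+1=5, FN=5+4+5=14 → 36/55 = 0.6545
  it: TP=14, FP=0+4+0=4, FN=2+2+3=7 → 28/39 = 0.7179
  pt: TP=10, FP=0+5+3=8, FN=2+1+0=3 → 20/31 = 0.6452
Macro-F1 score = mean = (0.6207 + 0.6545 + 0.7179 + 0.6452) / 4 = 0.660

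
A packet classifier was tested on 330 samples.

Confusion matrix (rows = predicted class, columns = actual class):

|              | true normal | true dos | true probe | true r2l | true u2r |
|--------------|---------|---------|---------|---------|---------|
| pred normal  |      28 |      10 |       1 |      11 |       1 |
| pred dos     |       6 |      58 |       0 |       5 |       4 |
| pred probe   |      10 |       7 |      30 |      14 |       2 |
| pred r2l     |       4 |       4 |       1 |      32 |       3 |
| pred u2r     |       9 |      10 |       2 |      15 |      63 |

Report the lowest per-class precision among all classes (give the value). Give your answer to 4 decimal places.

Per-class precision (TP/(TP+FP)):
  normal: TP=28, FP=10+1+11+1=23 → 28/51 = 0.54902
  dos: TP=58, FP=6+0+5+4=15 → 58/73 = 0.79452
  probe: TP=30, FP=10+7+14+2=33 → 30/63 = 0.47619
  r2l: TP=32, FP=4+4+1+3=12 → 32/44 = 0.72727
  u2r: TP=63, FP=9+10+2+15=36 → 63/99 = 0.63636
Lowest is class 'probe' with precision = 0.4762.

0.4762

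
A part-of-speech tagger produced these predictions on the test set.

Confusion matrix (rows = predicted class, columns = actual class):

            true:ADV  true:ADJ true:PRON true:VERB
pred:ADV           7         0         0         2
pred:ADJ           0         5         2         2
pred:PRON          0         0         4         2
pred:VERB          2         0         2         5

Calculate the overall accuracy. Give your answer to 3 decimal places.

Accuracy = trace / total = (7+5+4+5=21) / 33 = 21/33 = 0.636

0.636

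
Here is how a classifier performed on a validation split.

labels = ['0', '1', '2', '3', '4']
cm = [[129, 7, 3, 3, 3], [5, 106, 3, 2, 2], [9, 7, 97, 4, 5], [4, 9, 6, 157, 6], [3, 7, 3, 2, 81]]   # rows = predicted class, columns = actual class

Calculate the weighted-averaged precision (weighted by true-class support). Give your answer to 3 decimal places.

0.862

Per-class precision (TP/(TP+FP)):
  0: TP=129, FP=7+3+3+3=16 → 129/145 = 0.8897
  1: TP=106, FP=5+3+2+2=12 → 106/118 = 0.8983
  2: TP=97, FP=9+7+4+5=25 → 97/122 = 0.7951
  3: TP=157, FP=4+9+6+6=25 → 157/182 = 0.8626
  4: TP=81, FP=3+7+3+2=15 → 81/96 = 0.8438
Weighted-precision = Σ (supportᵢ/N)·precisionᵢ with N=663: (150/663)·0.8897 + (136/663)·0.8983 + (112/663)·0.7951 + (168/663)·0.8626 + (97/663)·0.8438 = 0.862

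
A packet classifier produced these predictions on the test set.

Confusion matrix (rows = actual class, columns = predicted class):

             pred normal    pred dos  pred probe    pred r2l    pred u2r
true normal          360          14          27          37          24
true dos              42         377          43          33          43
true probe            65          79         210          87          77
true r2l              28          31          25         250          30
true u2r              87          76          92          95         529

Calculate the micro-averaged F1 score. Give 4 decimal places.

Micro-averaging pools counts across classes: ΣTP=1726, ΣFP=1035, ΣFN=1035.
Micro-F1 score = 2·TP/(2·TP+FP+FN) on pooled counts = 0.6251 (equals overall accuracy in single-label multiclass).

0.6251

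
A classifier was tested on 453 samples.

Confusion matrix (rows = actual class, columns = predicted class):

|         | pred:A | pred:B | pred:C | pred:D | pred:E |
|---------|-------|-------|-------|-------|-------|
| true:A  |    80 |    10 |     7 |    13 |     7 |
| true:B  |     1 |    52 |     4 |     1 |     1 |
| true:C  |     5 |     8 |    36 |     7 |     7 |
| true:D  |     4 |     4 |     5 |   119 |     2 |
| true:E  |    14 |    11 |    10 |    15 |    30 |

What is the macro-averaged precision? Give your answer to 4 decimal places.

0.6735

Per-class precision (TP/(TP+FP)):
  A: TP=80, FP=1+5+4+14=24 → 80/104 = 0.76923
  B: TP=52, FP=10+8+4+11=33 → 52/85 = 0.61176
  C: TP=36, FP=7+4+5+10=26 → 36/62 = 0.58065
  D: TP=119, FP=13+1+7+15=36 → 119/155 = 0.76774
  E: TP=30, FP=7+1+7+2=17 → 30/47 = 0.63830
Macro-precision = mean = (0.76923 + 0.61176 + 0.58065 + 0.76774 + 0.63830) / 5 = 0.6735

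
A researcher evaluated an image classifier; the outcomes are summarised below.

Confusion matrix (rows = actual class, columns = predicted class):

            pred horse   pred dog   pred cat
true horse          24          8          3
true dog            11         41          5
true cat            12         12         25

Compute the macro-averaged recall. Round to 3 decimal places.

0.638

Per-class recall (TP/(TP+FN)):
  horse: TP=24, FN=8+3=11 → 24/35 = 0.6857
  dog: TP=41, FN=11+5=16 → 41/57 = 0.7193
  cat: TP=25, FN=12+12=24 → 25/49 = 0.5102
Macro-recall = mean = (0.6857 + 0.7193 + 0.5102) / 3 = 0.638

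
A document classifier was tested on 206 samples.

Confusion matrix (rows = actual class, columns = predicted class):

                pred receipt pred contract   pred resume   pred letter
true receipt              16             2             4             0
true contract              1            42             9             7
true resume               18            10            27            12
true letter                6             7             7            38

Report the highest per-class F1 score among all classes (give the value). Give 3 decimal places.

0.700

Per-class F1 score (2·TP/(2·TP+FP+FN)):
  receipt: TP=16, FP=1+18+6=25, FN=2+4+0=6 → 32/63 = 0.5079
  contract: TP=42, FP=2+10+7=19, FN=1+9+7=17 → 84/120 = 0.7000
  resume: TP=27, FP=4+9+7=20, FN=18+10+12=40 → 54/114 = 0.4737
  letter: TP=38, FP=0+7+12=19, FN=6+7+7=20 → 76/115 = 0.6609
Highest is class 'contract' with F1 score = 0.700.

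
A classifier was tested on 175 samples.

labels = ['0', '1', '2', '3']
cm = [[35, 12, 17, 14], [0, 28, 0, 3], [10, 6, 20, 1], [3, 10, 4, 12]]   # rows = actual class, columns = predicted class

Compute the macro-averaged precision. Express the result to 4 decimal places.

Per-class precision (TP/(TP+FP)):
  0: TP=35, FP=0+10+3=13 → 35/48 = 0.72917
  1: TP=28, FP=12+6+10=28 → 28/56 = 0.50000
  2: TP=20, FP=17+0+4=21 → 20/41 = 0.48780
  3: TP=12, FP=14+3+1=18 → 12/30 = 0.40000
Macro-precision = mean = (0.72917 + 0.50000 + 0.48780 + 0.40000) / 4 = 0.5292

0.5292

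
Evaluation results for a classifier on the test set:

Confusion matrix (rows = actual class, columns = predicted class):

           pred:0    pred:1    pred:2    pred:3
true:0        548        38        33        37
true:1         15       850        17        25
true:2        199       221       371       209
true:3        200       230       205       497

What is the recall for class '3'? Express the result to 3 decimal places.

Treat '3' as positive and all other classes as negative.
recall = TP/(TP+FN).
3: TP=497, FN=200+230+205=635 → 497/1132 = 0.4390

0.439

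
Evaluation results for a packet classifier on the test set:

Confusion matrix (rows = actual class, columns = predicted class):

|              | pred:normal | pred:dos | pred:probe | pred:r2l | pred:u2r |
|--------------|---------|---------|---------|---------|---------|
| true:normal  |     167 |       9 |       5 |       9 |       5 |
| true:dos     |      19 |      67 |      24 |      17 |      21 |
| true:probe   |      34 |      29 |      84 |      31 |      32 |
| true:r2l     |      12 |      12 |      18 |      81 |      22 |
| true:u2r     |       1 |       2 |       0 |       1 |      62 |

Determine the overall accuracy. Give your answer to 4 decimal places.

Accuracy = trace / total = (167+67+84+81+62=461) / 764 = 461/764 = 0.6034

0.6034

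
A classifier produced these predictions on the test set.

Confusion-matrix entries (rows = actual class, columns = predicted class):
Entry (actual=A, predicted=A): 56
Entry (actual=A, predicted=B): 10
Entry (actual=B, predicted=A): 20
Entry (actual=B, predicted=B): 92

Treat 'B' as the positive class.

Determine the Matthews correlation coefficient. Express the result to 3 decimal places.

0.654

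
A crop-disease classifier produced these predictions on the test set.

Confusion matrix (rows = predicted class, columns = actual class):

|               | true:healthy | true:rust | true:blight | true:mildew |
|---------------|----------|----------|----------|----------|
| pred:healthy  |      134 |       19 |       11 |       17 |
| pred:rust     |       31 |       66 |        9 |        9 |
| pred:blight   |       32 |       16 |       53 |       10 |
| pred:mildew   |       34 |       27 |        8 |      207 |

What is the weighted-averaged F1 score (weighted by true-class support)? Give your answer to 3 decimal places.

Per-class F1 score (2·TP/(2·TP+FP+FN)):
  healthy: TP=134, FP=19+11+17=47, FN=31+32+34=97 → 268/412 = 0.6505
  rust: TP=66, FP=31+9+9=49, FN=19+16+27=62 → 132/243 = 0.5432
  blight: TP=53, FP=32+16+10=58, FN=11+9+8=28 → 106/192 = 0.5521
  mildew: TP=207, FP=34+27+8=69, FN=17+9+10=36 → 414/519 = 0.7977
Weighted-F1 score = Σ (supportᵢ/N)·F1 scoreᵢ with N=683: (231/683)·0.6505 + (128/683)·0.5432 + (81/683)·0.5521 + (243/683)·0.7977 = 0.671

0.671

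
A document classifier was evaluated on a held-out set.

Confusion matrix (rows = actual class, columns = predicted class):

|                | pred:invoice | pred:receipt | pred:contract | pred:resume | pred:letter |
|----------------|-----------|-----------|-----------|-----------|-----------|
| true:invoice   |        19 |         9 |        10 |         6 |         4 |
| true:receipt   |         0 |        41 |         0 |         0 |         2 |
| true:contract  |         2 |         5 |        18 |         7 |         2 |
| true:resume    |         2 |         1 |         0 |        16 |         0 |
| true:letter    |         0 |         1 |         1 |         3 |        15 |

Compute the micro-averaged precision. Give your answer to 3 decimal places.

0.665

Micro-averaging pools counts across classes: ΣTP=109, ΣFP=55, ΣFN=55.
Micro-precision = TP/(TP+FP) on pooled counts = 0.665 (equals overall accuracy in single-label multiclass).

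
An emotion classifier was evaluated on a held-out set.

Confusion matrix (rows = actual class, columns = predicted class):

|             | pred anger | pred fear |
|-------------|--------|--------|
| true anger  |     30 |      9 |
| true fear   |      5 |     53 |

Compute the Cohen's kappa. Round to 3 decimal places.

Observed agreement pₒ = trace/N = 83/97 = 0.8557
Expected agreement pₑ = Σ (rowᵢ·colᵢ)/N² = (39·35 + 58·62)/97² = 0.5273
κ = (pₒ − pₑ)/(1 − pₑ) = (0.8557 − 0.5273)/(1 − 0.5273) = 0.695

0.695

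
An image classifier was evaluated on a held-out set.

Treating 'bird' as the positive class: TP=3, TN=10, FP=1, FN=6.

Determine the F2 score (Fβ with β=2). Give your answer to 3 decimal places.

0.375

Fβ = (1+β²)·TP / ((1+β²)·TP + β²·FN + FP), with β²=4
= 5·3 / (5·3 + 4·6 + 1) = 0.375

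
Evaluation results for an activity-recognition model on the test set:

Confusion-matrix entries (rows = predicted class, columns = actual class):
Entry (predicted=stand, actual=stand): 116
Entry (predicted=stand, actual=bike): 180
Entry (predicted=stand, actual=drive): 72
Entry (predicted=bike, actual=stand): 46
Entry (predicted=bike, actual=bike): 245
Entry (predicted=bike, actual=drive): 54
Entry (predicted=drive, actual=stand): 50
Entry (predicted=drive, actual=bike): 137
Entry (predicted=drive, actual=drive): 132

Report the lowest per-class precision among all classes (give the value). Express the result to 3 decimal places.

0.315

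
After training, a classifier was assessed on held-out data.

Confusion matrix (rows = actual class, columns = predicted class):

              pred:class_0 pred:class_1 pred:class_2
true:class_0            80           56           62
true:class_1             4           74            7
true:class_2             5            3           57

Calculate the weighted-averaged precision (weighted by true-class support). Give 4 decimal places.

0.7318

Per-class precision (TP/(TP+FP)):
  class_0: TP=80, FP=4+5=9 → 80/89 = 0.89888
  class_1: TP=74, FP=56+3=59 → 74/133 = 0.55639
  class_2: TP=57, FP=62+7=69 → 57/126 = 0.45238
Weighted-precision = Σ (supportᵢ/N)·precisionᵢ with N=348: (198/348)·0.89888 + (85/348)·0.55639 + (65/348)·0.45238 = 0.7318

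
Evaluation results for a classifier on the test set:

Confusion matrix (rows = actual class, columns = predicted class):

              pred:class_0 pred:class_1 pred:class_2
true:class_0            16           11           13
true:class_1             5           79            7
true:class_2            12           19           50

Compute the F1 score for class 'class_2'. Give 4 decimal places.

F1 score = 2·TP/(2·TP+FP+FN).
class_2: TP=50, FP=13+7=20, FN=12+19=31 → 100/151 = 0.66225

0.6623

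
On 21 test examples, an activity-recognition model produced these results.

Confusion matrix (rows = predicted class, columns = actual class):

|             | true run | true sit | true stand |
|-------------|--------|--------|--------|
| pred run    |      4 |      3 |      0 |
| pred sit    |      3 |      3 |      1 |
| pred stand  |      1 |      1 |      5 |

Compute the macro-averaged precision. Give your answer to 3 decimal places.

0.571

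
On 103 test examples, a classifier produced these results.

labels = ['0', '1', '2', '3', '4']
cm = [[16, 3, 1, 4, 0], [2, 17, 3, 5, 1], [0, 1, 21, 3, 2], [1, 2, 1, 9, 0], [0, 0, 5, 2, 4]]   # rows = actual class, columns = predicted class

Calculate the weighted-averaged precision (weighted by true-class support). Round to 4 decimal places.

0.6851

Per-class precision (TP/(TP+FP)):
  0: TP=16, FP=2+0+1+0=3 → 16/19 = 0.84211
  1: TP=17, FP=3+1+2+0=6 → 17/23 = 0.73913
  2: TP=21, FP=1+3+1+5=10 → 21/31 = 0.67742
  3: TP=9, FP=4+5+3+2=14 → 9/23 = 0.39130
  4: TP=4, FP=0+1+2+0=3 → 4/7 = 0.57143
Weighted-precision = Σ (supportᵢ/N)·precisionᵢ with N=103: (24/103)·0.84211 + (28/103)·0.73913 + (27/103)·0.67742 + (13/103)·0.39130 + (11/103)·0.57143 = 0.6851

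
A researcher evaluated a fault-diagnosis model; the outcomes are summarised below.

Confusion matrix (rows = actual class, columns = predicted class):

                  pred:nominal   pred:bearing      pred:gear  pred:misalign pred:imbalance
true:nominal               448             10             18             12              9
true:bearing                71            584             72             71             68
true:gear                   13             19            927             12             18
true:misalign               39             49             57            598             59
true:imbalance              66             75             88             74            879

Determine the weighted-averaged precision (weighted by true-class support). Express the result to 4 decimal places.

0.7970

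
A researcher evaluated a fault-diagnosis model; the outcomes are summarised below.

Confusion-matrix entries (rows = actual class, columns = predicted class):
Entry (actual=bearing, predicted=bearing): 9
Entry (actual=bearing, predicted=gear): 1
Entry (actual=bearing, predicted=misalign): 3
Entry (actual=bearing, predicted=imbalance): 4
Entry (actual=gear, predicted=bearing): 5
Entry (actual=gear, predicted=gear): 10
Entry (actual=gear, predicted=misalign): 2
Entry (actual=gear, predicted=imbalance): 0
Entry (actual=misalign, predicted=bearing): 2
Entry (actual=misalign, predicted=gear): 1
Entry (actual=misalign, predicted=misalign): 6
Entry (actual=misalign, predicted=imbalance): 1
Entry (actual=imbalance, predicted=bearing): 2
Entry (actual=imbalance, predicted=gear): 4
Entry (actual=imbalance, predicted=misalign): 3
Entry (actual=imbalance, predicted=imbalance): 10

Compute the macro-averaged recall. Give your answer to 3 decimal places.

Per-class recall (TP/(TP+FN)):
  bearing: TP=9, FN=1+3+4=8 → 9/17 = 0.5294
  gear: TP=10, FN=5+2+0=7 → 10/17 = 0.5882
  misalign: TP=6, FN=2+1+1=4 → 6/10 = 0.6000
  imbalance: TP=10, FN=2+4+3=9 → 10/19 = 0.5263
Macro-recall = mean = (0.5294 + 0.5882 + 0.6000 + 0.5263) / 4 = 0.561

0.561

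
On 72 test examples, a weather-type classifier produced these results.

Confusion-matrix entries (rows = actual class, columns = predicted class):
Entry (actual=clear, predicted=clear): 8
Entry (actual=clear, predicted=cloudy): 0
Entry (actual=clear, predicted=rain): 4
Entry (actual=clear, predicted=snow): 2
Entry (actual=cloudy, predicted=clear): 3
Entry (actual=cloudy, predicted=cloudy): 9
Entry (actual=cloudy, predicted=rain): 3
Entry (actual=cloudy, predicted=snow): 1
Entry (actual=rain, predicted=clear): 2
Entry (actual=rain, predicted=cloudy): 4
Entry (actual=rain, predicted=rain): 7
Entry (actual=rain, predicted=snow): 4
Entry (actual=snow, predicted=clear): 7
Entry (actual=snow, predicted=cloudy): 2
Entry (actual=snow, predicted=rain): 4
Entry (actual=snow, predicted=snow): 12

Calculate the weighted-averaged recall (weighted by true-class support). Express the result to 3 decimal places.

0.500

Per-class recall (TP/(TP+FN)):
  clear: TP=8, FN=0+4+2=6 → 8/14 = 0.5714
  cloudy: TP=9, FN=3+3+1=7 → 9/16 = 0.5625
  rain: TP=7, FN=2+4+4=10 → 7/17 = 0.4118
  snow: TP=12, FN=7+2+4=13 → 12/25 = 0.4800
Weighted-recall = Σ (supportᵢ/N)·recallᵢ with N=72: (14/72)·0.5714 + (16/72)·0.5625 + (17/72)·0.4118 + (25/72)·0.4800 = 0.500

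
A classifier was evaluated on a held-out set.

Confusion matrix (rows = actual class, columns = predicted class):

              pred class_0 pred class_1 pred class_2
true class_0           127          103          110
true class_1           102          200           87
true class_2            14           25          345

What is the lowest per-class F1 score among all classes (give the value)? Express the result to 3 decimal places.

Per-class F1 score (2·TP/(2·TP+FP+FN)):
  class_0: TP=127, FP=102+14=116, FN=103+110=213 → 254/583 = 0.4357
  class_1: TP=200, FP=103+25=128, FN=102+87=189 → 400/717 = 0.5579
  class_2: TP=345, FP=110+87=197, FN=14+25=39 → 690/926 = 0.7451
Lowest is class 'class_0' with F1 score = 0.436.

0.436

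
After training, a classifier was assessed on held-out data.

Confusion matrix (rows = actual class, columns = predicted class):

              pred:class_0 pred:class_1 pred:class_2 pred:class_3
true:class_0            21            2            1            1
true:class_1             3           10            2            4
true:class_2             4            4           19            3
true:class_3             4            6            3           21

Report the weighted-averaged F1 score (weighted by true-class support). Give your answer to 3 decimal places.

Per-class F1 score (2·TP/(2·TP+FP+FN)):
  class_0: TP=21, FP=3+4+4=11, FN=2+1+1=4 → 42/57 = 0.7368
  class_1: TP=10, FP=2+4+6=12, FN=3+2+4=9 → 20/41 = 0.4878
  class_2: TP=19, FP=1+2+3=6, FN=4+4+3=11 → 38/55 = 0.6909
  class_3: TP=21, FP=1+4+3=8, FN=4+6+3=13 → 42/63 = 0.6667
Weighted-F1 score = Σ (supportᵢ/N)·F1 scoreᵢ with N=108: (25/108)·0.7368 + (19/108)·0.4878 + (30/108)·0.6909 + (34/108)·0.6667 = 0.658

0.658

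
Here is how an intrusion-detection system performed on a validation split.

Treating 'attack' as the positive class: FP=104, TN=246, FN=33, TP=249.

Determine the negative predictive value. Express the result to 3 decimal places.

0.882

NPV = TN/(TN+FN) = 246/(246+33) = 0.882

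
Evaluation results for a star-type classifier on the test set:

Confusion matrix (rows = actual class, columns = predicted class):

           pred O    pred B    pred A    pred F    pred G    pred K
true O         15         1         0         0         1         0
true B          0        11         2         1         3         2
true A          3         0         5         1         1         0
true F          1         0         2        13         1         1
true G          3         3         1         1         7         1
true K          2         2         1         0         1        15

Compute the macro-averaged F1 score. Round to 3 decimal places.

0.633

Per-class F1 score (2·TP/(2·TP+FP+FN)):
  O: TP=15, FP=0+3+1+3+2=9, FN=1+0+0+1+0=2 → 30/41 = 0.7317
  B: TP=11, FP=1+0+0+3+2=6, FN=0+2+1+3+2=8 → 22/36 = 0.6111
  A: TP=5, FP=0+2+2+1+1=6, FN=3+0+1+1+0=5 → 10/21 = 0.4762
  F: TP=13, FP=0+1+1+1+0=3, FN=1+0+2+1+1=5 → 26/34 = 0.7647
  G: TP=7, FP=1+3+1+1+1=7, FN=3+3+1+1+1=9 → 14/30 = 0.4667
  K: TP=15, FP=0+2+0+1+1=4, FN=2+2+1+0+1=6 → 30/40 = 0.7500
Macro-F1 score = mean = (0.7317 + 0.6111 + 0.4762 + 0.7647 + 0.4667 + 0.7500) / 6 = 0.633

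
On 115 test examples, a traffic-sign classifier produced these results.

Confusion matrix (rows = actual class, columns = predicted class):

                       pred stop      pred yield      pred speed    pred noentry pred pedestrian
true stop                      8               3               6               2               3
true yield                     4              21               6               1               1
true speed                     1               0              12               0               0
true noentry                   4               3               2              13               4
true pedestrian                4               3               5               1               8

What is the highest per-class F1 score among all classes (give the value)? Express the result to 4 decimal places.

0.6667

Per-class F1 score (2·TP/(2·TP+FP+FN)):
  stop: TP=8, FP=4+1+4+4=13, FN=3+6+2+3=14 → 16/43 = 0.37209
  yield: TP=21, FP=3+0+3+3=9, FN=4+6+1+1=12 → 42/63 = 0.66667
  speed: TP=12, FP=6+6+2+5=19, FN=1+0+0+0=1 → 24/44 = 0.54545
  noentry: TP=13, FP=2+1+0+1=4, FN=4+3+2+4=13 → 26/43 = 0.60465
  pedestrian: TP=8, FP=3+1+0+4=8, FN=4+3+5+1=13 → 16/37 = 0.43243
Highest is class 'yield' with F1 score = 0.6667.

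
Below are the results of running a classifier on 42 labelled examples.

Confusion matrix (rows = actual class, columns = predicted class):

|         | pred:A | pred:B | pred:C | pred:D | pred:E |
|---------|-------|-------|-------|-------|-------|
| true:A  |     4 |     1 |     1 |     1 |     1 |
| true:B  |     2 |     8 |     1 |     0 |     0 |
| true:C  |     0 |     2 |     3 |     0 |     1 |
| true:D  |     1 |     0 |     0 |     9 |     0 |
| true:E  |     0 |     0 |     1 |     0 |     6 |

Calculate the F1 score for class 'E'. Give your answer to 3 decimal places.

0.800

Treat 'E' as positive and all other classes as negative.
F1 score = 2·TP/(2·TP+FP+FN).
E: TP=6, FP=1+0+1+0=2, FN=0+0+1+0=1 → 12/15 = 0.8000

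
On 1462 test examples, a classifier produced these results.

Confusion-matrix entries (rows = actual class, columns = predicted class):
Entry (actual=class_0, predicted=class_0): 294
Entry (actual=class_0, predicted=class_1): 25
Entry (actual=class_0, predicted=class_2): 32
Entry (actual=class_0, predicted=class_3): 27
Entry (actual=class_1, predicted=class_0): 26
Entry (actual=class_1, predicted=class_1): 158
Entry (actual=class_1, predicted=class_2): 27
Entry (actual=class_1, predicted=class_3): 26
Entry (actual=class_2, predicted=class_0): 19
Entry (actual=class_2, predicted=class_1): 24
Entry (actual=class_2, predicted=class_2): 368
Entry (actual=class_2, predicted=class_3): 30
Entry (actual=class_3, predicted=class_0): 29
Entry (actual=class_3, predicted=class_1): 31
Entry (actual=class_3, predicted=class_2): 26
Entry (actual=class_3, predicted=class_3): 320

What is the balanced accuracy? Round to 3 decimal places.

Balanced accuracy = mean of per-class recall.
  class_0: recall = 294/378 = 0.7778
  class_1: recall = 158/237 = 0.6667
  class_2: recall = 368/441 = 0.8345
  class_3: recall = 320/406 = 0.7882
Mean = (0.7778 + 0.6667 + 0.8345 + 0.7882) / 4 = 0.767

0.767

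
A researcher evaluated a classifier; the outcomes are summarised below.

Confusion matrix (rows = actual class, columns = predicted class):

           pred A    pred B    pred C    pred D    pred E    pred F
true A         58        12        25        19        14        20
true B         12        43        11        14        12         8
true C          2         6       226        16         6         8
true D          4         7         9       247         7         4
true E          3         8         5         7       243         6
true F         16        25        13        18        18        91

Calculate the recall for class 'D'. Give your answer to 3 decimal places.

0.888

recall = TP/(TP+FN).
D: TP=247, FN=4+7+9+7+4=31 → 247/278 = 0.8885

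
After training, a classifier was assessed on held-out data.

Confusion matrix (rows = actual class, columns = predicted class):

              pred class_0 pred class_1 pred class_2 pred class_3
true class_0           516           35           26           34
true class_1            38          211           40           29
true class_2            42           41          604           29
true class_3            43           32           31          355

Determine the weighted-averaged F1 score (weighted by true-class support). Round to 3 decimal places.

0.801

Per-class F1 score (2·TP/(2·TP+FP+FN)):
  class_0: TP=516, FP=38+42+43=123, FN=35+26+34=95 → 1032/1250 = 0.8256
  class_1: TP=211, FP=35+41+32=108, FN=38+40+29=107 → 422/637 = 0.6625
  class_2: TP=604, FP=26+40+31=97, FN=42+41+29=112 → 1208/1417 = 0.8525
  class_3: TP=355, FP=34+29+29=92, FN=43+32+31=106 → 710/908 = 0.7819
Weighted-F1 score = Σ (supportᵢ/N)·F1 scoreᵢ with N=2106: (611/2106)·0.8256 + (318/2106)·0.6625 + (716/2106)·0.8525 + (461/2106)·0.7819 = 0.801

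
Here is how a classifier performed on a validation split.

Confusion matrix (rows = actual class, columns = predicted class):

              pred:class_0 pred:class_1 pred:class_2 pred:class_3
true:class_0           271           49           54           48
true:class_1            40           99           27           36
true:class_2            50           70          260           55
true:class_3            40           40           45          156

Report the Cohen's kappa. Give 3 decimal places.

0.439

Observed agreement pₒ = trace/N = 786/1340 = 0.5866
Expected agreement pₑ = Σ (rowᵢ·colᵢ)/N² = (422·401 + 202·258 + 435·386 + 281·295)/1340² = 0.2629
κ = (pₒ − pₑ)/(1 − pₑ) = (0.5866 − 0.2629)/(1 − 0.2629) = 0.439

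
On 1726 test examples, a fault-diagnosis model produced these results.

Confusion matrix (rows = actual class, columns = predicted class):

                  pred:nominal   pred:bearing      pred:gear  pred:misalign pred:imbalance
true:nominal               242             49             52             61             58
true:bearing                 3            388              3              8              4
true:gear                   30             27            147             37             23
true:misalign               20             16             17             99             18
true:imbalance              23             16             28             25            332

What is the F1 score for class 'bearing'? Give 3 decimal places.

Treat 'bearing' as positive and all other classes as negative.
F1 score = 2·TP/(2·TP+FP+FN).
bearing: TP=388, FP=49+27+16+16=108, FN=3+3+8+4=18 → 776/902 = 0.8603

0.860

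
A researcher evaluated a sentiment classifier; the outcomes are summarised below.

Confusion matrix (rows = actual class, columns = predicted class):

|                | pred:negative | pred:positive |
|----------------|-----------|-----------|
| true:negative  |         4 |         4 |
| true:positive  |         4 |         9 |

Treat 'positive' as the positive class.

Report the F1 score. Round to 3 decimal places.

Precision = TP/(TP+FP) = 9/13 = 0.6923
Recall = TP/(TP+FN) = 9/13 = 0.6923
F1 = 2·TP/(2·TP+FP+FN) = 18/26 = 0.692

0.692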